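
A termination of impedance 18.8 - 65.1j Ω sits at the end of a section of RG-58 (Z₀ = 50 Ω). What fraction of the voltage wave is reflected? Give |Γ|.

|Γ| ≈ 0.762

Γ = (Z_L − Z_0)/(Z_L + Z_0) = (-31.2 − j65.1)/(68.8 − j65.1)
|Γ| = 72.2/94.7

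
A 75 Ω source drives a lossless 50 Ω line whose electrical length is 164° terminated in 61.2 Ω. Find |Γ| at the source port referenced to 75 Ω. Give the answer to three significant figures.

tan(βl) = -0.287
Z_in = Z_0·(Z_L + jZ_0·tanβl)/(Z_0 + jZ_L·tanβl) = 59 + j6.36 Ω
Γ_s = (Z_in − Z_s)/(Z_in + Z_s) = (-16 + j6.36)/(134 + j6.36), |Γ_s| = 0.129

|Γ| ≈ 0.129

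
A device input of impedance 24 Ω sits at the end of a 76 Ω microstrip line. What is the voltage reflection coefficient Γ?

Γ = (Z_L − Z_0)/(Z_L + Z_0) = (24 − 76)/(24 + 76) = -52/100

Γ = -0.52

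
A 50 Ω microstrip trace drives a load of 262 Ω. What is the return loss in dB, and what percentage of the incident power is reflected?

RL ≈ 3.36 dB; 46.2% of incident power reflected

Γ = (262 − 50)/(262 + 50) = 0.679
RL = −20·log₁₀(0.679) = 3.36 dB
P_refl/P_inc = |Γ|² = 0.462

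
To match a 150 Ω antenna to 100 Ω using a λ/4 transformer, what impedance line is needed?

Z_qwt ≈ 122 Ω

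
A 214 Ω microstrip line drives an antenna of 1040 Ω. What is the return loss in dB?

Γ = (1040 − 214)/(1040 + 214) = 0.659
RL = −20·log₁₀|Γ| = −20·log₁₀(0.659)

RL ≈ 3.63 dB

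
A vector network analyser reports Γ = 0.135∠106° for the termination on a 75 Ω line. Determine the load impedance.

Z_L ≈ 67.4 + j17.8 Ω

Z_L = Z_0·(1 + Γ)/(1 − Γ) = 75·(0.963 + j0.13)/(1.04 − j0.13)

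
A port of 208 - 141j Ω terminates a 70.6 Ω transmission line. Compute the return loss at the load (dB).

Γ = (137.4 − j141)/(278.6 − j141), |Γ| = 0.631
RL = −20·log₁₀|Γ| = −20·log₁₀(0.631)

RL ≈ 4.01 dB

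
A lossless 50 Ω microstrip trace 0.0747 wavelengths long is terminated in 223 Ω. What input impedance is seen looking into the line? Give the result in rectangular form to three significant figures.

Z_in ≈ 45.8 − j78.3 Ω

βl = 2π × 0.0747 = 26.9°
tan(βl) = tan(26.9°) = 0.507
Z_in = Z_0·(Z_L + jZ_0·tanβl)/(Z_0 + jZ_L·tanβl)
     = 50·(223 + j25.4)/(50 + j113)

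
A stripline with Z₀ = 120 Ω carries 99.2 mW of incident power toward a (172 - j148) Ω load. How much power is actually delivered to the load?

P_delivered ≈ 76.4 mW

|Γ| = |(52 − j148)/(292 − j148)| = 0.479
|Γ|² = 0.23
P_refl = |Γ|²·P_inc = 22.8 mW, P_del = (1 − |Γ|²)·P_inc = 76.4 mW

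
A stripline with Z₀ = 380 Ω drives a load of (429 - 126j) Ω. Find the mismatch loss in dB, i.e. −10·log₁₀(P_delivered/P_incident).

Γ = (49 − j126)/(809 − j126), |Γ| = 0.165
|Γ|² = 0.0273, so P_del/P_inc = 1 − |Γ|² = 0.973
ML = −10·log₁₀(1 − |Γ|²)

mismatch loss ≈ 0.12 dB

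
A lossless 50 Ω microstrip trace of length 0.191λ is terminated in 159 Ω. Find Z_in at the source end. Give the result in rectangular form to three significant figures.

Z_in ≈ 17.8 − j17.3 Ω

βl = 2π × 0.191 = 68.8°
tan(βl) = tan(68.8°) = 2.57
Z_in = Z_0·(Z_L + jZ_0·tanβl)/(Z_0 + jZ_L·tanβl)
     = 50·(159 + j129)/(50 + j409)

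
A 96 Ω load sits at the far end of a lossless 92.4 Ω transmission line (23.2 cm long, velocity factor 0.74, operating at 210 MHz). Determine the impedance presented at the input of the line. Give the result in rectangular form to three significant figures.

λ = v/f = 0.74·c / 210 MHz = 1.06 m
βl = 2π·l/λ = 2π × 0.219 = 79°
tan(βl) = tan(79°) = 5.15
Z_in = Z_0·(Z_L + jZ_0·tanβl)/(Z_0 + jZ_L·tanβl)
     = 92.4·(96 + j476)/(92.4 + j494)

Z_in ≈ 89.2 − j1.28 Ω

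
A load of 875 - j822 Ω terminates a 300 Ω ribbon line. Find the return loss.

Γ = (575 − j822)/(1175 − j822), |Γ| = 0.7
RL = −20·log₁₀|Γ| = −20·log₁₀(0.7)

RL ≈ 3.1 dB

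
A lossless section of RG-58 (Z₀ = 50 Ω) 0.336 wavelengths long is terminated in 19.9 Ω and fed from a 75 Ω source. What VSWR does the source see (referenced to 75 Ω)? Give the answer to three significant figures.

βl = 2π × 0.336 = 121°
tan(βl) = -1.67
Z_in = Z_0·(Z_L + jZ_0·tanβl)/(Z_0 + jZ_L·tanβl) = 52.2 − j48.7 Ω
Γ_s = (Z_in − Z_s)/(Z_in + Z_s) = (-22.8 − j48.7)/(127 − j48.7), |Γ_s| = 0.395
VSWR = (1 + |Γ_s|)/(1 − |Γ_s|)

VSWR ≈ 2.3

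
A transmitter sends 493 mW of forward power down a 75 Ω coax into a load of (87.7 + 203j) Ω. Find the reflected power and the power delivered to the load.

P_reflected ≈ 301 mW; P_delivered ≈ 192 mW

|Γ| = |(12.7 + j203)/(162.7 + j203)| = 0.782
|Γ|² = 0.611
P_refl = |Γ|²·P_inc = 301 mW, P_del = (1 − |Γ|²)·P_inc = 192 mW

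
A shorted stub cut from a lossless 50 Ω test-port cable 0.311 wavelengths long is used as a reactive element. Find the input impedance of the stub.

Z_in ≈ −j124 Ω

βl = 2π × 0.311 = 112°
tan(βl) = -2.48
For a shorted stub, Z_in = jZ_0·tan(βl)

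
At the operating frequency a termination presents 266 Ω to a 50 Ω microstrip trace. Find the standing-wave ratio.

Γ = (266 − 50)/(266 + 50) = 0.684
VSWR = (1 + 0.684)/(1 − 0.684)

VSWR ≈ 5.32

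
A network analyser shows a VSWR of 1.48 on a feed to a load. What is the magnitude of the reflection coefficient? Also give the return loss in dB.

|Γ| = (S − 1)/(S + 1) = (1.48 − 1)/(1.48 + 1) = 0.48/2.48
RL = −20·log₁₀|Γ| = −20·log₁₀(0.194)

|Γ| ≈ 0.194; return loss ≈ 14.3 dB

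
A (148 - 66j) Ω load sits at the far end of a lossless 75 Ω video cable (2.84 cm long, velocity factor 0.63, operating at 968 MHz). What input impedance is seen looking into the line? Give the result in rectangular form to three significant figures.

Z_in ≈ 35.6 − j28 Ω

λ = v/f = 0.63·c / 968 MHz = 0.195 m
βl = 2π·l/λ = 2π × 0.145 = 52.4°
tan(βl) = tan(52.4°) = 1.3
Z_in = Z_0·(Z_L + jZ_0·tanβl)/(Z_0 + jZ_L·tanβl)
     = 75·(148 + j31.3)/(161 + j192)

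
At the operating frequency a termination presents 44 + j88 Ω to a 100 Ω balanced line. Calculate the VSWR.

Γ = (Z_L − Z_0)/(Z_L + Z_0) = (-56 + j88)/(144 + j88)
|Γ| = 104/169 = 0.618
VSWR = (1 + |Γ|)/(1 − |Γ|) = 1.62/0.382

VSWR ≈ 4.24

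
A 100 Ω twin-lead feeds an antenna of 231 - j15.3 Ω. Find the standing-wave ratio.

Γ = (Z_L − Z_0)/(Z_L + Z_0) = (131 − j15.3)/(331 − j15.3)
|Γ| = 132/331 = 0.398
VSWR = (1 + |Γ|)/(1 − |Γ|) = 1.4/0.602

VSWR ≈ 2.32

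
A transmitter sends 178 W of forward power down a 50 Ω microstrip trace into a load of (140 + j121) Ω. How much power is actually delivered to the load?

P_delivered ≈ 98.2 W

|Γ| = |(90 + j121)/(190 + j121)| = 0.669
|Γ|² = 0.448
P_refl = |Γ|²·P_inc = 79.8 W, P_del = (1 − |Γ|²)·P_inc = 98.2 W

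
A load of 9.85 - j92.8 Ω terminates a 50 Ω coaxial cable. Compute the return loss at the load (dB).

RL ≈ 0.765 dB

Γ = (-40.15 − j92.8)/(59.85 − j92.8), |Γ| = 0.916
RL = −20·log₁₀|Γ| = −20·log₁₀(0.916)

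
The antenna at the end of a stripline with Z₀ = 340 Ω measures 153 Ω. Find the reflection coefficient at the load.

Γ = -0.379

Γ = (Z_L − Z_0)/(Z_L + Z_0) = (153 − 340)/(153 + 340) = -187/493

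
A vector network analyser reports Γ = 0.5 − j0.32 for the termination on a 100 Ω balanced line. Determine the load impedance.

Z_L ≈ 184 − j182 Ω

Z_L = Z_0·(1 + Γ)/(1 − Γ) = 100·(1.5 − j0.32)/(0.5 + j0.32)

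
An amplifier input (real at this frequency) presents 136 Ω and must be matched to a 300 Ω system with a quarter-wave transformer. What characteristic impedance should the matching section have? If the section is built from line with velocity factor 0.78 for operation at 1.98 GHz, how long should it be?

Z_qwt ≈ 202 Ω; length ≈ 2.95 cm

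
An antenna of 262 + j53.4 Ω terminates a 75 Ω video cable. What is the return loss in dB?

Γ = (187 + j53.4)/(337 + j53.4), |Γ| = 0.57
RL = −20·log₁₀|Γ| = −20·log₁₀(0.57)

RL ≈ 4.88 dB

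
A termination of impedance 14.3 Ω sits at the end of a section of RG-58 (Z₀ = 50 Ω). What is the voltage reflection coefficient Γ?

Γ = -0.555

Γ = (Z_L − Z_0)/(Z_L + Z_0) = (14.3 − 50)/(14.3 + 50) = -35.7/64.3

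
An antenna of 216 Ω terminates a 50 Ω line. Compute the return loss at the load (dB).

RL ≈ 4.1 dB

Γ = (216 − 50)/(216 + 50) = 0.624
RL = −20·log₁₀|Γ| = −20·log₁₀(0.624)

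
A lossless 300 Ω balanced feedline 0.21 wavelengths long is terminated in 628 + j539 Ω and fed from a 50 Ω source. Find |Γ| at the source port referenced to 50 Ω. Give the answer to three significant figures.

|Γ| ≈ 0.746

βl = 2π × 0.21 = 75.6°
tan(βl) = 3.89
Z_in = Z_0·(Z_L + jZ_0·tanβl)/(Z_0 + jZ_L·tanβl) = 99.1 − j150 Ω
Γ_s = (Z_in − Z_s)/(Z_in + Z_s) = (49.1 − j150)/(149 − j150), |Γ_s| = 0.746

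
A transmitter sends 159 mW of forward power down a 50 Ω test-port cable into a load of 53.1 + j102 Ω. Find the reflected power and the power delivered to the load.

|Γ| = |(3.1 + j102)/(103.1 + j102)| = 0.704
|Γ|² = 0.495
P_refl = |Γ|²·P_inc = 78.7 mW, P_del = (1 − |Γ|²)·P_inc = 80.3 mW

P_reflected ≈ 78.7 mW; P_delivered ≈ 80.3 mW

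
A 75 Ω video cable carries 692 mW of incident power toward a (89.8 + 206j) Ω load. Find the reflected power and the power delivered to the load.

P_reflected ≈ 424 mW; P_delivered ≈ 268 mW

|Γ| = |(14.8 + j206)/(164.8 + j206)| = 0.783
|Γ|² = 0.613
P_refl = |Γ|²·P_inc = 424 mW, P_del = (1 − |Γ|²)·P_inc = 268 mW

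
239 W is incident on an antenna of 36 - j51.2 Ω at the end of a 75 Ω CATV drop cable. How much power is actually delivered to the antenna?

|Γ| = |(-39 − j51.2)/(111 − j51.2)| = 0.527
|Γ|² = 0.277
P_refl = |Γ|²·P_inc = 66.3 W, P_del = (1 − |Γ|²)·P_inc = 173 W

P_delivered ≈ 173 W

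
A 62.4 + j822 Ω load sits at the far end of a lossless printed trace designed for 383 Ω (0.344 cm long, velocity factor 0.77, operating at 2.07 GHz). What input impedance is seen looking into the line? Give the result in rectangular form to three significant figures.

Z_in ≈ 193 + j1540 Ω

λ = v/f = 0.77·c / 2.07 GHz = 0.112 m
βl = 2π·l/λ = 2π × 0.0308 = 11.1°
tan(βl) = tan(11.1°) = 0.196
Z_in = Z_0·(Z_L + jZ_0·tanβl)/(Z_0 + jZ_L·tanβl)
     = 383·(62.4 + j897)/(222 + j12.2)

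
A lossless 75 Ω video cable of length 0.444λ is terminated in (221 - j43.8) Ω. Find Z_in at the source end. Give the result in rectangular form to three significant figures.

βl = 2π × 0.444 = 160°
tan(βl) = tan(160°) = -0.367
Z_in = Z_0·(Z_L + jZ_0·tanβl)/(Z_0 + jZ_L·tanβl)
     = 75·(221 − j71.3)/(58.9 − j81.1)

Z_in ≈ 140 + j102 Ω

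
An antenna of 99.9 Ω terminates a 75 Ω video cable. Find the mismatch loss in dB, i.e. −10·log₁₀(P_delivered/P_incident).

mismatch loss ≈ 0.0889 dB

Γ = (99.9 − 75)/(99.9 + 75) = 0.142
|Γ|² = 0.0203, so P_del/P_inc = 1 − |Γ|² = 0.98
ML = −10·log₁₀(1 − |Γ|²)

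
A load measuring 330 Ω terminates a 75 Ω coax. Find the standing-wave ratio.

For a purely resistive load, VSWR = R_L/Z_0 or Z_0/R_L (whichever > 1) = 330/75

VSWR ≈ 4.4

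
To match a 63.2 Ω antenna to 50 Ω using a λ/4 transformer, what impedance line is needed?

Z_qwt ≈ 56.2 Ω

Z_qwt = √(Z_0·R_L) = √(50 × 63.2) = √3160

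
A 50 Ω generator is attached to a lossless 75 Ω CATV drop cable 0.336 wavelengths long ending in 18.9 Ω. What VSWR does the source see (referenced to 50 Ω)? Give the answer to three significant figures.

βl = 2π × 0.336 = 121°
tan(βl) = -1.67
Z_in = Z_0·(Z_L + jZ_0·tanβl)/(Z_0 + jZ_L·tanβl) = 60.7 − j99.5 Ω
Γ_s = (Z_in − Z_s)/(Z_in + Z_s) = (10.7 − j99.5)/(111 − j99.5), |Γ_s| = 0.672
VSWR = (1 + |Γ_s|)/(1 − |Γ_s|)

VSWR ≈ 5.1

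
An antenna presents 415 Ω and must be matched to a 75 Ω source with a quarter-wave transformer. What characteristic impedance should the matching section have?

Z_qwt = √(Z_0·R_L) = √(75 × 415) = √31120

Z_qwt ≈ 176 Ω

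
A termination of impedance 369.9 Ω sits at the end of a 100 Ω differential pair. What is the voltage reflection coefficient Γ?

Γ = 0.574

Γ = (Z_L − Z_0)/(Z_L + Z_0) = (369.9 − 100)/(369.9 + 100) = 269.9/469.9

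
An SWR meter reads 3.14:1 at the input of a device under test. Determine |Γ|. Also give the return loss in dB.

|Γ| = (S − 1)/(S + 1) = (3.14 − 1)/(3.14 + 1) = 2.14/4.14
RL = −20·log₁₀|Γ| = −20·log₁₀(0.517)

|Γ| ≈ 0.517; return loss ≈ 5.73 dB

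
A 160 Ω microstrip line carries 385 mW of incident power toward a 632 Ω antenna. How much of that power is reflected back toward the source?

Γ = (632 − 160)/(632 + 160) = 0.596
|Γ|² = 0.355
P_refl = |Γ|²·P_inc = 137 mW, P_del = (1 − |Γ|²)·P_inc = 248 mW

P_reflected ≈ 137 mW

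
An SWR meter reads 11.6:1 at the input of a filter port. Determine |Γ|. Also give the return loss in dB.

|Γ| = (S − 1)/(S + 1) = (11.6 − 1)/(11.6 + 1) = 10.6/12.6
RL = −20·log₁₀|Γ| = −20·log₁₀(0.841)

|Γ| ≈ 0.841; return loss ≈ 1.5 dB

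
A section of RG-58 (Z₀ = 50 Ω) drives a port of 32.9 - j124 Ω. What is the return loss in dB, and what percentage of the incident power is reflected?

Γ = (-17.1 − j124)/(82.9 − j124), |Γ| = 0.839
RL = −20·log₁₀(0.839) = 1.52 dB
P_refl/P_inc = |Γ|² = 0.704

RL ≈ 1.52 dB; 70.4% of incident power reflected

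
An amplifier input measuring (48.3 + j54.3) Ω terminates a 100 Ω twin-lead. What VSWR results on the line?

Γ = (Z_L − Z_0)/(Z_L + Z_0) = (-51.7 + j54.3)/(148.3 + j54.3)
|Γ| = 75/158 = 0.475
VSWR = (1 + |Γ|)/(1 − |Γ|) = 1.47/0.525

VSWR ≈ 2.81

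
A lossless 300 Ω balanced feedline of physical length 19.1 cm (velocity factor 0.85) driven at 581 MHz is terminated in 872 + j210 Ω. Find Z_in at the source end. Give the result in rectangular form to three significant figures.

Z_in ≈ 317 + j367 Ω

λ = v/f = 0.85·c / 581 MHz = 0.439 m
βl = 2π·l/λ = 2π × 0.435 = 157°
tan(βl) = tan(157°) = -0.431
Z_in = Z_0·(Z_L + jZ_0·tanβl)/(Z_0 + jZ_L·tanβl)
     = 300·(872 + j80.6)/(391 − j376)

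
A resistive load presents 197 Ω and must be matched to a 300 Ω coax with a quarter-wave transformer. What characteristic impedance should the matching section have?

Z_qwt = √(Z_0·R_L) = √(300 × 197) = √59100

Z_qwt ≈ 243 Ω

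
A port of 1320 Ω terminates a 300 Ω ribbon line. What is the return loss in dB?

Γ = (1320 − 300)/(1320 + 300) = 0.63
RL = −20·log₁₀|Γ| = −20·log₁₀(0.63)

RL ≈ 4.02 dB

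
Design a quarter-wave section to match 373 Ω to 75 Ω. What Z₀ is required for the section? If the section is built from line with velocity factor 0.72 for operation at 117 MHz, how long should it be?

Z_qwt = √(Z_0·R_L) = √(75 × 373) = √27980
λ = 0.72·c/f = 1.85 m, so l = λ/4 = 0.462 m

Z_qwt ≈ 167 Ω; length ≈ 46.2 cm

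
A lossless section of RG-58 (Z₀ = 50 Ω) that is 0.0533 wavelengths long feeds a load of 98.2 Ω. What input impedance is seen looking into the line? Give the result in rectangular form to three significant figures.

βl = 2π × 0.0533 = 19.2°
tan(βl) = tan(19.2°) = 0.348
Z_in = Z_0·(Z_L + jZ_0·tanβl)/(Z_0 + jZ_L·tanβl)
     = 50·(98.2 + j17.4)/(50 + j34.2)

Z_in ≈ 75 − j33.9 Ω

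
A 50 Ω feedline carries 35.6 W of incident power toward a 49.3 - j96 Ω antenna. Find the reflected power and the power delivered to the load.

P_reflected ≈ 17.2 W; P_delivered ≈ 18.4 W

|Γ| = |(-0.7 − j96)/(99.3 − j96)| = 0.695
|Γ|² = 0.483
P_refl = |Γ|²·P_inc = 17.2 W, P_del = (1 − |Γ|²)·P_inc = 18.4 W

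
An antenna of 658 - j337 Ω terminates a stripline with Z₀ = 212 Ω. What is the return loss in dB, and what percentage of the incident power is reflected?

Γ = (446 − j337)/(870 − j337), |Γ| = 0.599
RL = −20·log₁₀(0.599) = 4.45 dB
P_refl/P_inc = |Γ|² = 0.359

RL ≈ 4.45 dB; 35.9% of incident power reflected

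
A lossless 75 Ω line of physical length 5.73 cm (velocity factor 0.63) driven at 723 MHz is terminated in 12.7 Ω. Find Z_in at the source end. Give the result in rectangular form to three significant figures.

λ = v/f = 0.63·c / 723 MHz = 0.261 m
βl = 2π·l/λ = 2π × 0.219 = 78.9°
tan(βl) = tan(78.9°) = 5.1
Z_in = Z_0·(Z_L + jZ_0·tanβl)/(Z_0 + jZ_L·tanβl)
     = 75·(12.7 + j383)/(75 + j64.8)

Z_in ≈ 197 + j213 Ω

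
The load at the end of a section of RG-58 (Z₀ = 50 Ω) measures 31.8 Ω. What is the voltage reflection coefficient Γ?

Γ = (Z_L − Z_0)/(Z_L + Z_0) = (31.8 − 50)/(31.8 + 50) = -18.2/81.8

Γ = -0.222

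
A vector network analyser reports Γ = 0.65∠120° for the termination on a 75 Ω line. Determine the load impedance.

Z_L ≈ 20.9 + j40.7 Ω

Z_L = Z_0·(1 + Γ)/(1 − Γ) = 75·(0.675 + j0.563)/(1.32 − j0.563)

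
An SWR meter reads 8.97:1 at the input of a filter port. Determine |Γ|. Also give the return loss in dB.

|Γ| ≈ 0.799; return loss ≈ 1.94 dB

|Γ| = (S − 1)/(S + 1) = (8.97 − 1)/(8.97 + 1) = 7.97/9.97
RL = −20·log₁₀|Γ| = −20·log₁₀(0.799)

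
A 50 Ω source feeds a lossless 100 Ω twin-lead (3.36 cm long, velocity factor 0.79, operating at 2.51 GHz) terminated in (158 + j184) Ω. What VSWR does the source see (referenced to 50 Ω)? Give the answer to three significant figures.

λ = v/f = 0.79·c / 2.51 GHz = 0.0944 m
βl = 2π·l/λ = 2π × 0.356 = 128°
tan(βl) = -1.28
Z_in = Z_0·(Z_L + jZ_0·tanβl)/(Z_0 + jZ_L·tanβl) = 27.2 + j33.3 Ω
Γ_s = (Z_in − Z_s)/(Z_in + Z_s) = (-22.8 + j33.3)/(77.2 + j33.3), |Γ_s| = 0.48
VSWR = (1 + |Γ_s|)/(1 − |Γ_s|)

VSWR ≈ 2.84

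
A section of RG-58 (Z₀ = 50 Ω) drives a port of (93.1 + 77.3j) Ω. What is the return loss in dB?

RL ≈ 5.29 dB

Γ = (43.1 + j77.3)/(143.1 + j77.3), |Γ| = 0.544
RL = −20·log₁₀|Γ| = −20·log₁₀(0.544)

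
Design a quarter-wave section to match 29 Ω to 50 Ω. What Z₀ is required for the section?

Z_qwt ≈ 38.1 Ω

Z_qwt = √(Z_0·R_L) = √(50 × 29) = √1450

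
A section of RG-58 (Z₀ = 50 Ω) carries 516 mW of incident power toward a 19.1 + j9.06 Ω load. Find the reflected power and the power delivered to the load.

P_reflected ≈ 110 mW; P_delivered ≈ 406 mW

|Γ| = |(-30.9 + j9.06)/(69.1 + j9.06)| = 0.462
|Γ|² = 0.213
P_refl = |Γ|²·P_inc = 110 mW, P_del = (1 − |Γ|²)·P_inc = 406 mW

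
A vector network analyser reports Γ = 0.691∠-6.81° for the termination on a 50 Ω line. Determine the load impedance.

Z_L = Z_0·(1 + Γ)/(1 − Γ) = 50·(1.69 − j0.0819)/(0.314 + j0.0819)

Z_L ≈ 248 − j77.9 Ω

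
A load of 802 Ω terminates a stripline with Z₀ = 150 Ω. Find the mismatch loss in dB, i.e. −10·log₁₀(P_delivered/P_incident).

Γ = (802 − 150)/(802 + 150) = 0.685
|Γ|² = 0.469, so P_del/P_inc = 1 − |Γ|² = 0.531
ML = −10·log₁₀(1 − |Γ|²)

mismatch loss ≈ 2.75 dB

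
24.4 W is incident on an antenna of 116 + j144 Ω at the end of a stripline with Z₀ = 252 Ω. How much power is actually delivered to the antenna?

P_delivered ≈ 18.3 W

|Γ| = |(-136 + j144)/(368 + j144)| = 0.501
|Γ|² = 0.251
P_refl = |Γ|²·P_inc = 6.13 W, P_del = (1 − |Γ|²)·P_inc = 18.3 W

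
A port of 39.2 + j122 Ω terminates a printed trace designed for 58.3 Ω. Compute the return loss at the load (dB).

Γ = (-19.1 + j122)/(97.5 + j122), |Γ| = 0.791
RL = −20·log₁₀|Γ| = −20·log₁₀(0.791)

RL ≈ 2.04 dB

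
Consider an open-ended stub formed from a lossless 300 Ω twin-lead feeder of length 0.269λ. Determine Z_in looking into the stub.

Z_in ≈ +j36 Ω

βl = 2π × 0.269 = 96.8°
tan(βl) = -8.34
For an open-ended stub, Z_in = −jZ_0·cot(βl) = −jZ_0/tan(βl)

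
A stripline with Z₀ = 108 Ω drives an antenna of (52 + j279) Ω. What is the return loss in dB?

Γ = (-56 + j279)/(160 + j279), |Γ| = 0.885
RL = −20·log₁₀|Γ| = −20·log₁₀(0.885)

RL ≈ 1.06 dB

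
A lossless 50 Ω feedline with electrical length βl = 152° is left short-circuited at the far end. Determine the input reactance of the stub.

X_in ≈ -26.6 Ω (capacitive)

tan(βl) = -0.532
For a short-circuited stub, Z_in = jZ_0·tan(βl)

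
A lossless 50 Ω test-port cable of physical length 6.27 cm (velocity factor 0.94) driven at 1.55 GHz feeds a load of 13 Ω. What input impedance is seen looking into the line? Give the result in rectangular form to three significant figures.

λ = v/f = 0.94·c / 1.55 GHz = 0.182 m
βl = 2π·l/λ = 2π × 0.345 = 124°
tan(βl) = tan(124°) = -1.48
Z_in = Z_0·(Z_L + jZ_0·tanβl)/(Z_0 + jZ_L·tanβl)
     = 50·(13 − j73.9)/(50 − j19.2)

Z_in ≈ 36.1 − j60.1 Ω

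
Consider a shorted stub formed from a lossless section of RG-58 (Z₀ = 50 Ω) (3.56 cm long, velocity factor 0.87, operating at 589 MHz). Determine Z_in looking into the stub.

λ = v/f = 0.87·c / 589 MHz = 0.443 m
βl = 2π·l/λ = 2π × 0.0803 = 28.9°
tan(βl) = 0.553
For a shorted stub, Z_in = jZ_0·tan(βl)

Z_in ≈ +j27.6 Ω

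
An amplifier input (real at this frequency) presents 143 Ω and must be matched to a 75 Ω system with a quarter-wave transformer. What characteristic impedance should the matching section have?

Z_qwt = √(Z_0·R_L) = √(75 × 143) = √10720

Z_qwt ≈ 104 Ω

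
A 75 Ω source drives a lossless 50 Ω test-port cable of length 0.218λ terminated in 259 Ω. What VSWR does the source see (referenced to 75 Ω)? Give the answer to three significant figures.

VSWR ≈ 7.6

βl = 2π × 0.218 = 78.5°
tan(βl) = 4.91
Z_in = Z_0·(Z_L + jZ_0·tanβl)/(Z_0 + jZ_L·tanβl) = 10 − j9.8 Ω
Γ_s = (Z_in − Z_s)/(Z_in + Z_s) = (-65 − j9.8)/(85 − j9.8), |Γ_s| = 0.767
VSWR = (1 + |Γ_s|)/(1 − |Γ_s|)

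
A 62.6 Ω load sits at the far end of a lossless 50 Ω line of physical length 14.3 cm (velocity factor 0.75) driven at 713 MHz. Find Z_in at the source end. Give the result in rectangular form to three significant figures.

Z_in ≈ 59.7 + j7.52 Ω

λ = v/f = 0.75·c / 713 MHz = 0.316 m
βl = 2π·l/λ = 2π × 0.453 = 163°
tan(βl) = tan(163°) = -0.303
Z_in = Z_0·(Z_L + jZ_0·tanβl)/(Z_0 + jZ_L·tanβl)
     = 50·(62.6 − j15.2)/(50 − j19)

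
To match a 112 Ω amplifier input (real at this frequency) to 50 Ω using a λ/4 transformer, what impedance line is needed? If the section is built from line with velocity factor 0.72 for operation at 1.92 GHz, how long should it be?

Z_qwt = √(Z_0·R_L) = √(50 × 112) = √5600
λ = 0.72·c/f = 0.113 m, so l = λ/4 = 0.0281 m

Z_qwt ≈ 74.8 Ω; length ≈ 2.81 cm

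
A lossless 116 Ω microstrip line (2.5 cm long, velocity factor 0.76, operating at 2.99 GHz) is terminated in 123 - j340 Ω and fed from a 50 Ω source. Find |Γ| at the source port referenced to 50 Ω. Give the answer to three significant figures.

|Γ| ≈ 0.865

λ = v/f = 0.76·c / 2.99 GHz = 0.0763 m
βl = 2π·l/λ = 2π × 0.328 = 118°
tan(βl) = -1.88
Z_in = Z_0·(Z_L + jZ_0·tanβl)/(Z_0 + jZ_L·tanβl) = 22.9 + j114 Ω
Γ_s = (Z_in − Z_s)/(Z_in + Z_s) = (-27.1 + j114)/(72.9 + j114), |Γ_s| = 0.865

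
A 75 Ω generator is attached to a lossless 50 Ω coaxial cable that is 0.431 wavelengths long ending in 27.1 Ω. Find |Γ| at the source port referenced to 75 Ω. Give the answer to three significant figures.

|Γ| ≈ 0.436

βl = 2π × 0.431 = 155°
tan(βl) = -0.463
Z_in = Z_0·(Z_L + jZ_0·tanβl)/(Z_0 + jZ_L·tanβl) = 31 − j15.4 Ω
Γ_s = (Z_in − Z_s)/(Z_in + Z_s) = (-44 − j15.4)/(106 − j15.4), |Γ_s| = 0.436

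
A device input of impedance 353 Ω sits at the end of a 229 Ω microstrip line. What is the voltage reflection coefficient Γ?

Γ = 0.213

Γ = (Z_L − Z_0)/(Z_L + Z_0) = (353 − 229)/(353 + 229) = 124/582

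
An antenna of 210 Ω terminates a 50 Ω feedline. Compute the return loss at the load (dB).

Γ = (210 − 50)/(210 + 50) = 0.615
RL = −20·log₁₀|Γ| = −20·log₁₀(0.615)

RL ≈ 4.22 dB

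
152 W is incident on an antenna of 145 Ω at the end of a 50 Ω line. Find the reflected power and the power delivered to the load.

P_reflected ≈ 36.1 W; P_delivered ≈ 116 W

Γ = (145 − 50)/(145 + 50) = 0.487
|Γ|² = 0.237
P_refl = |Γ|²·P_inc = 36.1 W, P_del = (1 − |Γ|²)·P_inc = 116 W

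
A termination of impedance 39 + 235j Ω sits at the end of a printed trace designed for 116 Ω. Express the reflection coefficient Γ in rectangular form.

Γ ≈ 0.546 + j0.688

Γ = (Z_L − Z_0)/(Z_L + Z_0) = (-77 + j235)/(155 + j235)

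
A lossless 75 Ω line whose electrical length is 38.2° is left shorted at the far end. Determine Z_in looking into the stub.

Z_in ≈ +j59 Ω

tan(βl) = 0.787
For a shorted stub, Z_in = jZ_0·tan(βl)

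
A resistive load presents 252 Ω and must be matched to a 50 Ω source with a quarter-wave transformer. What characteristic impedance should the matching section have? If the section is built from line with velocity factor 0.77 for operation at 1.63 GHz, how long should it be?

Z_qwt = √(Z_0·R_L) = √(50 × 252) = √12600
λ = 0.77·c/f = 0.142 m, so l = λ/4 = 0.0354 m

Z_qwt ≈ 112 Ω; length ≈ 3.54 cm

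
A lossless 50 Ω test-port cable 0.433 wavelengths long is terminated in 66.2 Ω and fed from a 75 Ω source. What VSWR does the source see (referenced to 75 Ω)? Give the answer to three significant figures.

VSWR ≈ 1.36

βl = 2π × 0.433 = 156°
tan(βl) = -0.448
Z_in = Z_0·(Z_L + jZ_0·tanβl)/(Z_0 + jZ_L·tanβl) = 58.8 + j12.5 Ω
Γ_s = (Z_in − Z_s)/(Z_in + Z_s) = (-16.2 + j12.5)/(134 + j12.5), |Γ_s| = 0.152
VSWR = (1 + |Γ_s|)/(1 − |Γ_s|)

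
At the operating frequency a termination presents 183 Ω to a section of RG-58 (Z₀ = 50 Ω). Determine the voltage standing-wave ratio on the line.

For a purely resistive load, VSWR = R_L/Z_0 or Z_0/R_L (whichever > 1) = 183/50

VSWR ≈ 3.66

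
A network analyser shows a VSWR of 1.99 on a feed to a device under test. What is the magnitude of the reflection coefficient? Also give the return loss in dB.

|Γ| ≈ 0.331; return loss ≈ 9.6 dB

|Γ| = (S − 1)/(S + 1) = (1.99 − 1)/(1.99 + 1) = 0.99/2.99
RL = −20·log₁₀|Γ| = −20·log₁₀(0.331)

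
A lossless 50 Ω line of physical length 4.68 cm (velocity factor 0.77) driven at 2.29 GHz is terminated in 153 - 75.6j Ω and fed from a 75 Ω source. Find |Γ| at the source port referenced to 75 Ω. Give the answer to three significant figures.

|Γ| ≈ 0.446

λ = v/f = 0.77·c / 2.29 GHz = 0.101 m
βl = 2π·l/λ = 2π × 0.464 = 167°
tan(βl) = -0.23
Z_in = Z_0·(Z_L + jZ_0·tanβl)/(Z_0 + jZ_L·tanβl) = 175 + j55.5 Ω
Γ_s = (Z_in − Z_s)/(Z_in + Z_s) = (99.8 + j55.5)/(250 + j55.5), |Γ_s| = 0.446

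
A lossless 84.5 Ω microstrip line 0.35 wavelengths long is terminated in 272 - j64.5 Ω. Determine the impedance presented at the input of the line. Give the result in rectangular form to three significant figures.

Z_in ≈ 40.1 + j61.9 Ω

βl = 2π × 0.35 = 126°
tan(βl) = tan(126°) = -1.38
Z_in = Z_0·(Z_L + jZ_0·tanβl)/(Z_0 + jZ_L·tanβl)
     = 84.5·(272 − j181)/(-4.28 − j374)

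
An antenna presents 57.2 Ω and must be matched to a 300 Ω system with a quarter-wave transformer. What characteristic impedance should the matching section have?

Z_qwt = √(Z_0·R_L) = √(300 × 57.2) = √17160

Z_qwt ≈ 131 Ω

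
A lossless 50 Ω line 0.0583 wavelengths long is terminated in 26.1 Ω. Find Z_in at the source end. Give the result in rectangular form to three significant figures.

βl = 2π × 0.0583 = 21°
tan(βl) = tan(21°) = 0.384
Z_in = Z_0·(Z_L + jZ_0·tanβl)/(Z_0 + jZ_L·tanβl)
     = 50·(26.1 + j19.2)/(50 + j10)

Z_in ≈ 28.8 + j13.4 Ω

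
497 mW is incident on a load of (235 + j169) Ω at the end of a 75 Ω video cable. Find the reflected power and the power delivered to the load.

P_reflected ≈ 216 mW; P_delivered ≈ 281 mW

|Γ| = |(160 + j169)/(310 + j169)| = 0.659
|Γ|² = 0.434
P_refl = |Γ|²·P_inc = 216 mW, P_del = (1 − |Γ|²)·P_inc = 281 mW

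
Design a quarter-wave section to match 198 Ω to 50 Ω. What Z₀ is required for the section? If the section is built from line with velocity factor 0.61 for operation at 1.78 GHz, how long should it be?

Z_qwt = √(Z_0·R_L) = √(50 × 198) = √9900
λ = 0.61·c/f = 0.103 m, so l = λ/4 = 0.0257 m

Z_qwt ≈ 99.5 Ω; length ≈ 2.57 cm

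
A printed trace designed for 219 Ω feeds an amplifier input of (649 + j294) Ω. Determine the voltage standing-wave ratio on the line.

Γ = (Z_L − Z_0)/(Z_L + Z_0) = (430 + j294)/(868 + j294)
|Γ| = 521/916 = 0.568
VSWR = (1 + |Γ|)/(1 − |Γ|) = 1.57/0.432

VSWR ≈ 3.63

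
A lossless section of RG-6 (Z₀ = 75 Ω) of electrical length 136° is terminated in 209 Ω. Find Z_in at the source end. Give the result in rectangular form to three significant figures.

tan(βl) = tan(136°) = -0.966
Z_in = Z_0·(Z_L + jZ_0·tanβl)/(Z_0 + jZ_L·tanβl)
     = 75·(209 − j72.4)/(75 − j202)

Z_in ≈ 49 + j59.5 Ω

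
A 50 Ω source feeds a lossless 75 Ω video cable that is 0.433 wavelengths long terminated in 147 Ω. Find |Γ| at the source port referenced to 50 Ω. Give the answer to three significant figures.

βl = 2π × 0.433 = 156°
tan(βl) = -0.448
Z_in = Z_0·(Z_L + jZ_0·tanβl)/(Z_0 + jZ_L·tanβl) = 99.7 + j53.9 Ω
Γ_s = (Z_in − Z_s)/(Z_in + Z_s) = (49.7 + j53.9)/(150 + j53.9), |Γ_s| = 0.461

|Γ| ≈ 0.461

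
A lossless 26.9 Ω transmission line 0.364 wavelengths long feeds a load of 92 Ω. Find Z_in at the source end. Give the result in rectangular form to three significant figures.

Z_in ≈ 13 + j20.1 Ω

βl = 2π × 0.364 = 131°
tan(βl) = tan(131°) = -1.15
Z_in = Z_0·(Z_L + jZ_0·tanβl)/(Z_0 + jZ_L·tanβl)
     = 26.9·(92 − j30.9)/(26.9 − j106)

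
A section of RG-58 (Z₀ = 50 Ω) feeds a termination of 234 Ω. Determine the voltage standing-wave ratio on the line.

VSWR ≈ 4.68

Γ = (234 − 50)/(234 + 50) = 0.648
VSWR = (1 + 0.648)/(1 − 0.648)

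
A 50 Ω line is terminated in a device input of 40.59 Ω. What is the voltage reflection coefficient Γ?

Γ = (Z_L − Z_0)/(Z_L + Z_0) = (40.59 − 50)/(40.59 + 50) = -9.41/90.59

Γ = -0.104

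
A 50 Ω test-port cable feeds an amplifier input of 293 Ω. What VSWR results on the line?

For a purely resistive load, VSWR = R_L/Z_0 or Z_0/R_L (whichever > 1) = 293/50

VSWR ≈ 5.86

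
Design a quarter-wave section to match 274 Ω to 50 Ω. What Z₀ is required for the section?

Z_qwt = √(Z_0·R_L) = √(50 × 274) = √13700

Z_qwt ≈ 117 Ω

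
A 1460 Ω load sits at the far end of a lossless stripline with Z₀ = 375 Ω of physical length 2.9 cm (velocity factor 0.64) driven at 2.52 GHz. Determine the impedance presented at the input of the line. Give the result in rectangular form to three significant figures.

λ = v/f = 0.64·c / 2.52 GHz = 0.0762 m
βl = 2π·l/λ = 2π × 0.381 = 137°
tan(βl) = tan(137°) = -0.932
Z_in = Z_0·(Z_L + jZ_0·tanβl)/(Z_0 + jZ_L·tanβl)
     = 375·(1460 − j349)/(375 − j1360)

Z_in ≈ 193 + j349 Ω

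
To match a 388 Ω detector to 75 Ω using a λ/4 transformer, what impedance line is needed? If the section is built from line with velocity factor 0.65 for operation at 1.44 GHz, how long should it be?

Z_qwt = √(Z_0·R_L) = √(75 × 388) = √29100
λ = 0.65·c/f = 0.135 m, so l = λ/4 = 0.0339 m

Z_qwt ≈ 171 Ω; length ≈ 3.39 cm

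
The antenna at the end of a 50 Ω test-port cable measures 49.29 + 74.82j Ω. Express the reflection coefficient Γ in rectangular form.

Γ ≈ 0.358 + j0.484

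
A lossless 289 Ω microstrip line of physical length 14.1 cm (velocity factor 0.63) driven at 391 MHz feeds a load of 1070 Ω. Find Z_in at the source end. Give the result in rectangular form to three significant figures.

Z_in ≈ 83.2 + j71.5 Ω

λ = v/f = 0.63·c / 391 MHz = 0.483 m
βl = 2π·l/λ = 2π × 0.292 = 105°
tan(βl) = tan(105°) = -3.73
Z_in = Z_0·(Z_L + jZ_0·tanβl)/(Z_0 + jZ_L·tanβl)
     = 289·(1070 − j1080)/(289 − j3990)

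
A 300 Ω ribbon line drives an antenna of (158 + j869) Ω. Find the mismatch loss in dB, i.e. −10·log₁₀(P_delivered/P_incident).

mismatch loss ≈ 7.07 dB

Γ = (-142 + j869)/(458 + j869), |Γ| = 0.896
|Γ|² = 0.804, so P_del/P_inc = 1 − |Γ|² = 0.196
ML = −10·log₁₀(1 − |Γ|²)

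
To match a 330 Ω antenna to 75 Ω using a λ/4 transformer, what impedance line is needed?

Z_qwt ≈ 157 Ω

Z_qwt = √(Z_0·R_L) = √(75 × 330) = √24750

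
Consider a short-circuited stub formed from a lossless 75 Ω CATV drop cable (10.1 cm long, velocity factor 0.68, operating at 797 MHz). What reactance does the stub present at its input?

λ = v/f = 0.68·c / 797 MHz = 0.256 m
βl = 2π·l/λ = 2π × 0.395 = 142°
tan(βl) = -0.78
For a short-circuited stub, Z_in = jZ_0·tan(βl)

X_in ≈ -58.5 Ω (capacitive)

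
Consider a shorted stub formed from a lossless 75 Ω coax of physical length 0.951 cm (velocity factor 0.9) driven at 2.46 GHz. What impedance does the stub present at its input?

Z_in ≈ +j45.4 Ω

λ = v/f = 0.9·c / 2.46 GHz = 0.11 m
βl = 2π·l/λ = 2π × 0.0866 = 31.2°
tan(βl) = 0.605
For a shorted stub, Z_in = jZ_0·tan(βl)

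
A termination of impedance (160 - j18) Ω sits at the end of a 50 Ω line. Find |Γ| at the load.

Γ = (Z_L − Z_0)/(Z_L + Z_0) = (110 − j18)/(210 − j18)
|Γ| = 111/211

|Γ| ≈ 0.529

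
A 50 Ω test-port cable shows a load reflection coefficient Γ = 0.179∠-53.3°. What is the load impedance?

Z_L ≈ 59.2 − j17.5 Ω

Z_L = Z_0·(1 + Γ)/(1 − Γ) = 50·(1.11 − j0.144)/(0.893 + j0.144)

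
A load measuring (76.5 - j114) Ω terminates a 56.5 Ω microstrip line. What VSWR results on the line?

Γ = (Z_L − Z_0)/(Z_L + Z_0) = (20 − j114)/(133 − j114)
|Γ| = 116/175 = 0.661
VSWR = (1 + |Γ|)/(1 − |Γ|) = 1.66/0.339

VSWR ≈ 4.9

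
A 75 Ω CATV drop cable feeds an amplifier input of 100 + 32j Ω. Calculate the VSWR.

Γ = (Z_L − Z_0)/(Z_L + Z_0) = (25 + j32)/(175 + j32)
|Γ| = 40.6/178 = 0.228
VSWR = (1 + |Γ|)/(1 − |Γ|) = 1.23/0.772

VSWR ≈ 1.59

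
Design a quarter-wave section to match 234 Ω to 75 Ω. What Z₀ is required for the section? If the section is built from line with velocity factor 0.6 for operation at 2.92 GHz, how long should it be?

Z_qwt ≈ 132 Ω; length ≈ 1.54 cm

Z_qwt = √(Z_0·R_L) = √(75 × 234) = √17550
λ = 0.6·c/f = 0.0616 m, so l = λ/4 = 0.0154 m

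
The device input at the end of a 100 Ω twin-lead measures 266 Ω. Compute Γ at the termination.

Γ = 0.454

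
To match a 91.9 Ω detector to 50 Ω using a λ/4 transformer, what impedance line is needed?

Z_qwt ≈ 67.8 Ω

Z_qwt = √(Z_0·R_L) = √(50 × 91.9) = √4595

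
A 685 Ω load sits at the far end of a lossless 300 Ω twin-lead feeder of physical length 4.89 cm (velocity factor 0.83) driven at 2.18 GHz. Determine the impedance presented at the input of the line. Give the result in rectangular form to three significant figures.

Z_in ≈ 380 + j275 Ω

λ = v/f = 0.83·c / 2.18 GHz = 0.114 m
βl = 2π·l/λ = 2π × 0.428 = 154°
tan(βl) = tan(154°) = -0.485
Z_in = Z_0·(Z_L + jZ_0·tanβl)/(Z_0 + jZ_L·tanβl)
     = 300·(685 − j146)/(300 − j332)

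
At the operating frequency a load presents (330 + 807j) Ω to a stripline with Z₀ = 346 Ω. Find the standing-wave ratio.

VSWR ≈ 7.57

Γ = (Z_L − Z_0)/(Z_L + Z_0) = (-16 + j807)/(676 + j807)
|Γ| = 807/1050 = 0.767
VSWR = (1 + |Γ|)/(1 − |Γ|) = 1.77/0.233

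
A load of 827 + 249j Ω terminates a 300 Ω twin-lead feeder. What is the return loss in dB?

RL ≈ 5.93 dB

Γ = (527 + j249)/(1127 + j249), |Γ| = 0.505
RL = −20·log₁₀|Γ| = −20·log₁₀(0.505)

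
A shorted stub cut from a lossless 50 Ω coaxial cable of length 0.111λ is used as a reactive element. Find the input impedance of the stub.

βl = 2π × 0.111 = 40°
tan(βl) = 0.838
For a shorted stub, Z_in = jZ_0·tan(βl)

Z_in ≈ +j41.9 Ω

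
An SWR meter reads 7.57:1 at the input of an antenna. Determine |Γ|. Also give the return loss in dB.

|Γ| = (S − 1)/(S + 1) = (7.57 − 1)/(7.57 + 1) = 6.57/8.57
RL = −20·log₁₀|Γ| = −20·log₁₀(0.767)

|Γ| ≈ 0.767; return loss ≈ 2.31 dB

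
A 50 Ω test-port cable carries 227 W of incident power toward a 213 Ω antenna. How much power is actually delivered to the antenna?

P_delivered ≈ 140 W

Γ = (213 − 50)/(213 + 50) = 0.62
|Γ|² = 0.384
P_refl = |Γ|²·P_inc = 87.2 W, P_del = (1 − |Γ|²)·P_inc = 140 W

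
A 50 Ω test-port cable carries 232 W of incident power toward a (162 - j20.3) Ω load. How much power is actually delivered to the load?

P_delivered ≈ 166 W

|Γ| = |(112 − j20.3)/(212 − j20.3)| = 0.534
|Γ|² = 0.286
P_refl = |Γ|²·P_inc = 66.3 W, P_del = (1 − |Γ|²)·P_inc = 166 W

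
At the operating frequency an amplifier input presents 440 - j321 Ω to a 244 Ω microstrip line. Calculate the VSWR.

VSWR ≈ 2.98

Γ = (Z_L − Z_0)/(Z_L + Z_0) = (196 − j321)/(684 − j321)
|Γ| = 376/756 = 0.498
VSWR = (1 + |Γ|)/(1 − |Γ|) = 1.5/0.502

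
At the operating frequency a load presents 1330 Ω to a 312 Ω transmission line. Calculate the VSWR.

VSWR ≈ 4.26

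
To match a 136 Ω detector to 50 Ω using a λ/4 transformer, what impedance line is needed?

Z_qwt ≈ 82.5 Ω

Z_qwt = √(Z_0·R_L) = √(50 × 136) = √6800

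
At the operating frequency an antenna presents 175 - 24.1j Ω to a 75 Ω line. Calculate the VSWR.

VSWR ≈ 2.39

Γ = (Z_L − Z_0)/(Z_L + Z_0) = (100 − j24.1)/(250 − j24.1)
|Γ| = 103/251 = 0.41
VSWR = (1 + |Γ|)/(1 − |Γ|) = 1.41/0.59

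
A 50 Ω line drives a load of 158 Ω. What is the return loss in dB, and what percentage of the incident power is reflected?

RL ≈ 5.69 dB; 27% of incident power reflected

Γ = (158 − 50)/(158 + 50) = 0.519
RL = −20·log₁₀(0.519) = 5.69 dB
P_refl/P_inc = |Γ|² = 0.27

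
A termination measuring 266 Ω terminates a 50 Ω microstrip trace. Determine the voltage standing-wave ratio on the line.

VSWR ≈ 5.32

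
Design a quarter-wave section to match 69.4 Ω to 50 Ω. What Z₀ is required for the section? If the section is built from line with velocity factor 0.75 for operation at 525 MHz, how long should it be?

Z_qwt ≈ 58.9 Ω; length ≈ 10.7 cm

Z_qwt = √(Z_0·R_L) = √(50 × 69.4) = √3470
λ = 0.75·c/f = 0.429 m, so l = λ/4 = 0.107 m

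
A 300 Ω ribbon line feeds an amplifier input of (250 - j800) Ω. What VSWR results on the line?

Γ = (Z_L − Z_0)/(Z_L + Z_0) = (-50 − j800)/(550 − j800)
|Γ| = 802/971 = 0.826
VSWR = (1 + |Γ|)/(1 − |Γ|) = 1.83/0.174

VSWR ≈ 10.5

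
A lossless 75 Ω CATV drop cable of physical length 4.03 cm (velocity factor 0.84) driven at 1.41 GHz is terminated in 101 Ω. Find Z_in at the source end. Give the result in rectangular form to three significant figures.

λ = v/f = 0.84·c / 1.41 GHz = 0.179 m
βl = 2π·l/λ = 2π × 0.225 = 81.2°
tan(βl) = tan(81.2°) = 6.44
Z_in = Z_0·(Z_L + jZ_0·tanβl)/(Z_0 + jZ_L·tanβl)
     = 75·(101 + j483)/(75 + j651)

Z_in ≈ 56.3 − j5.15 Ω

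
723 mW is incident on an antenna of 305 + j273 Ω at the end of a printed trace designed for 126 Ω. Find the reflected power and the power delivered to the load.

P_reflected ≈ 296 mW; P_delivered ≈ 427 mW

|Γ| = |(179 + j273)/(431 + j273)| = 0.64
|Γ|² = 0.409
P_refl = |Γ|²·P_inc = 296 mW, P_del = (1 − |Γ|²)·P_inc = 427 mW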